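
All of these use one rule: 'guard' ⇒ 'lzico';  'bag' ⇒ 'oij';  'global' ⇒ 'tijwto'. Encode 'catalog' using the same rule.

The output letters match the input read backwards, each shifted +8: guard reversed is draug. Two steps: reverse the string, then apply a Caesar shift of +8.
On catalog: reverse → golatac; then shift: g+8=o, o+8=w, l+8=t, a+8=i, t+8=b, a+8=i, c+8=k.

owtibik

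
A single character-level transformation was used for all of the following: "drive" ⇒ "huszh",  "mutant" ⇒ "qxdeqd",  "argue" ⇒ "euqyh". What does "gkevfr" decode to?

church

Shifts by position in drive: pos 0: d→h (+4), pos 1: r→u (+3), pos 2: i→s (+10), pos 3: v→z (+4), pos 4: e→h (+3) — repeating every 3. A repeating key of period 3 is used — shifts +4, +3, +10 over and over.
Reversing it on gkevfr: g−4=c, k−3=h, e−10=u, v−4=r, f−3=c, r−10=h.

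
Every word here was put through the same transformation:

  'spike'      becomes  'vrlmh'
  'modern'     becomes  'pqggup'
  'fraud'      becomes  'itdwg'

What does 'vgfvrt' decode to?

sector

Shifts by position in spike: pos 0: s→v (+3), pos 1: p→r (+2), pos 2: i→l (+3), pos 3: k→m (+2) — repeating every 2. A repeating key of period 2 is used — shifts +3, +2 over and over.
Reversing it on vgfvrt: v−3=s, g−2=e, f−3=c, v−2=t, r−3=o, t−2=r.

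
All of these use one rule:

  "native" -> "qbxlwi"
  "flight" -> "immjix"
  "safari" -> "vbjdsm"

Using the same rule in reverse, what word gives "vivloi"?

Shifts by position in native: pos 0: n→q (+3), pos 1: a→b (+1), pos 2: t→x (+4), pos 3: i→l (+3), pos 4: v→w (+1), pos 5: e→i (+4) — repeating every 3. A repeating key of period 3 is used — shifts +3, +1, +4 over and over.
Reversing it on vivloi: v−3=s, i−1=h, v−4=r, l−3=i, o−1=n, i−4=e.

shrine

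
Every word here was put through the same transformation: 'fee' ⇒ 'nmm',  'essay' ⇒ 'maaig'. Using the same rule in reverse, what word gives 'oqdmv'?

given

Each letter is shifted forward by 8 in the alphabet (a Caesar shift of +8).
Undoing it on oqdmv: o−8=g, q−8=i, d−8=v, m−8=e, v−8=n.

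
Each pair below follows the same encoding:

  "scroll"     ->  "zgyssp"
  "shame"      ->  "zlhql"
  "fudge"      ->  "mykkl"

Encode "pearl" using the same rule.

wihvs

Shifts by position in scroll: pos 0: s→z (+7), pos 1: c→g (+4), pos 2: r→y (+7), pos 3: o→s (+4) — repeating every 2. It's a Vigenère-style cipher with numeric key [7,4]: position i shifts by key[i mod 2].
For pearl: p+7=w, e+4=i, a+7=h, r+4=v, l+7=s.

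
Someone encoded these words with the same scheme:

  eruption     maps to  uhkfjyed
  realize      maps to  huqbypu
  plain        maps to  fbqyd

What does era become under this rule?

Compare letters: e→u is +16, r→h is +16, u→k is +16 — a constant shift. Every letter moves 16 places later in the alphabet, wrapping around z→a.
For era: e+16=u, r+16=h, a+16=q.

uhq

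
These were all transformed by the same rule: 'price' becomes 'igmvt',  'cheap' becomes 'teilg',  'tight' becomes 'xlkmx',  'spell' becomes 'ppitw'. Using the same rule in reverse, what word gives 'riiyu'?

Read the word backwards and shift each letter +4.
Reversing it on riiyu: shift back: r−4=n, i−4=e, i−4=e, y−4=u, u−4=q → neeuq; then reverse → queen.

queen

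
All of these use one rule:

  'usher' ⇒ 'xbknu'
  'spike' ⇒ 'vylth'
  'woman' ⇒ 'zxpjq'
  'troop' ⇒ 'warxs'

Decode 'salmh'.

Shifts by position in usher: pos 0: u→x (+3), pos 1: s→b (+9), pos 2: h→k (+3), pos 3: e→n (+9) — repeating every 2. The shifts repeat in a cycle of length 2: positions 0,1,… shift by +3, +9, then the pattern repeats.
Reversing it on salmh: s−3=p, a−9=r, l−3=i, m−9=d, h−3=e.

pride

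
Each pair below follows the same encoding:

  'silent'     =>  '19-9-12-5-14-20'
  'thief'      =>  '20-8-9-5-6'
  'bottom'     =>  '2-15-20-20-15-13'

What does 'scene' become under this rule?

19-3-5-14-5

s is letter #19 and maps to 19: an offset of 0. Each letter is replaced by its alphabet position (a=1, b=2, …, z=26).
For scene: s=19→19, c=3→3, e=5→5, n=14→14, e=5→5.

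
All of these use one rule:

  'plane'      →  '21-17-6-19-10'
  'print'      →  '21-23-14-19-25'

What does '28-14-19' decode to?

p is letter #16 and maps to 21: an offset of 5. Each letter is replaced by its alphabet position (a=1..z=26) + 5.
Undoing it on 28-14-19: 28→(28−5)÷1=23=w, 14→(14−5)÷1=9=i, 19→(19−5)÷1=14=n.

win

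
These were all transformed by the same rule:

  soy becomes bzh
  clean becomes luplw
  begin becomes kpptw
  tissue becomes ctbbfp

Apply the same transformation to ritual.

atcflu

The shift depends on letter class: consonant s→b is +9, but vowel o→z is +11. Vowels shift forward by 11 and consonants shift forward by 9.
On ritual: r(cons)+9=a, i(vowel)+11=t, t(cons)+9=c, u(vowel)+11=f, a(vowel)+11=l, l(cons)+9=u.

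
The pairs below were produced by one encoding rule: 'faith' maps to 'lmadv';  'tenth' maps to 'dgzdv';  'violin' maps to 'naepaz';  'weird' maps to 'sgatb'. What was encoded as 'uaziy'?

Each letter's alphabet position (a=0..z=25) is mapped through 5·x+12 mod 26 — an affine cipher.
Reversing it on uaziy: u(20)→21·(20−12)≡12=m; a(0)→21·(0−12)≡8=i; z(25)→21·(25−12)≡13=n; i(8)→21·(8−12)≡20=u; y(24)→21·(24−12)≡18=s (all mod 26).

minus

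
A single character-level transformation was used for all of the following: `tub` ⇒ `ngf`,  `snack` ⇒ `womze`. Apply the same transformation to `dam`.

ymp

The output letters match the input read backwards, each shifted +12: tub reversed is but. The word is reversed, then every letter is shifted forward by 12.
For dam: reverse → mad; then shift: m+12=y, a+12=m, d+12=p.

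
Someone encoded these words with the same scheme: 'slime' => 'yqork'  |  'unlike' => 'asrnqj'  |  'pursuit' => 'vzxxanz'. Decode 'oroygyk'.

imitate

A repeating key of period 2 is used — shifts +6, +5 over and over.
Undoing it on oroygyk: o−6=i, r−5=m, o−6=i, y−5=t, g−6=a, y−5=t, k−6=e.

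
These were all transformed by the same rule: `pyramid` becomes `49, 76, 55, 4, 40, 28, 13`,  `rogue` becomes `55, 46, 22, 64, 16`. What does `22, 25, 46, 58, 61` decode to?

ghost

p(#16)→49 and y(#25)→76: differences scale by 3, so n = 3·pos + 1. Each letter becomes 3×(its alphabet position, a=1..z=26) + 1.
Decoding 22, 25, 46, 58, 61: 22→(22−1)÷3=7=g, 25→(25−1)÷3=8=h, 46→(46−1)÷3=15=o, 58→(58−1)÷3=19=s, 61→(61−1)÷3=20=t.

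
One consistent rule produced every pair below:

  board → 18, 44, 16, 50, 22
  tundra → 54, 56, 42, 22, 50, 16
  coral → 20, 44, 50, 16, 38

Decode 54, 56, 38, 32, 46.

tulip

b(#2)→18 and o(#15)→44: differences scale by 2, so n = 2·pos + 14. With a=1..z=26, the number is 2·pos + 14.
Decoding 54, 56, 38, 32, 46: 54→(54−14)÷2=20=t, 56→(56−14)÷2=21=u, 38→(38−14)÷2=12=l, 32→(32−14)÷2=9=i, 46→(46−14)÷2=16=p.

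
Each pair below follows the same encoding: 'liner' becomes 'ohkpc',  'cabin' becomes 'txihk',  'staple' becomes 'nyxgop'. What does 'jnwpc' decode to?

l(11)→o(14) and i(8)→h(7) fit y≡11x+23 (mod 26); the inverse of 11 mod 26 is 19. This is an affine cipher: with a=0,…,z=25, each position x becomes (11x+23) mod 26.
Decoding jnwpc: j(9)→19·(9−23)≡20=u; n(13)→19·(13−23)≡18=s; w(22)→19·(22−23)≡7=h; p(15)→19·(15−23)≡4=e; c(2)→19·(2−23)≡17=r (all mod 26).

usher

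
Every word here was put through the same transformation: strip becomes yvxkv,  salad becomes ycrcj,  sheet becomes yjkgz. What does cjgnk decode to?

whale

Shifts by position in strip: pos 0: s→y (+6), pos 1: t→v (+2), pos 2: r→x (+6), pos 3: i→k (+2) — repeating every 2. It's a Vigenère-style cipher with numeric key [6,2]: position i shifts by key[i mod 2].
Reversing it on cjgnk: c−6=w, j−2=h, g−6=a, n−2=l, k−6=e.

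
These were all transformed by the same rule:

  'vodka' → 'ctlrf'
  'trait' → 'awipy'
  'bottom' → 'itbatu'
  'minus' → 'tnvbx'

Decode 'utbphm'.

notice

Shifts by position in vodka: pos 0: v→c (+7), pos 1: o→t (+5), pos 2: d→l (+8), pos 3: k→r (+7), pos 4: a→f (+5) — repeating every 3. A repeating key of period 3 is used — shifts +7, +5, +8 over and over.
Decoding utbphm: u−7=n, t−5=o, b−8=t, p−7=i, h−5=c, m−8=e.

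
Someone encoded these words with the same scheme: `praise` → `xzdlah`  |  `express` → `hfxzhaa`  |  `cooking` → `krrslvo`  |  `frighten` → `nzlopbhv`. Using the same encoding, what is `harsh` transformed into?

pdzap

The rule splits by letter class: vowels +3, consonants +8.
For harsh: h(cons)+8=p, a(vowel)+3=d, r(cons)+8=z, s(cons)+8=a, h(cons)+8=p.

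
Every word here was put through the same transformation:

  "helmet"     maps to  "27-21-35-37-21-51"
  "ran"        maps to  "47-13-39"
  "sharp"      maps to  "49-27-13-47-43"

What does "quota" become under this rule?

h(#8)→27 and e(#5)→21: differences scale by 2, so n = 2·pos + 11. Each letter becomes 2×(its alphabet position, a=1..z=26) + 11.
Applying it to quota: q=17→45, u=21→53, o=15→41, t=20→51, a=1→13.

45-53-41-51-13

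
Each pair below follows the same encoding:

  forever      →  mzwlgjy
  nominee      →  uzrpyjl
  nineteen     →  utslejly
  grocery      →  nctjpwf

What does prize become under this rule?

wcngp

Shifts by position in forever: pos 0: f→m (+7), pos 1: o→z (+11), pos 2: r→w (+5), pos 3: e→l (+7), pos 4: v→g (+11), pos 5: e→j (+5) — repeating every 3. The shifts repeat in a cycle of length 3: positions 0,1,… shift by +7, +11, +5, then the pattern repeats.
For prize: p+7=w, r+11=c, i+5=n, z+7=g, e+11=p.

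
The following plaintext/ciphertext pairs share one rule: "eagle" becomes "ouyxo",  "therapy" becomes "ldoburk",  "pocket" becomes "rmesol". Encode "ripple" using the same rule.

e(4)→o(14) and a(0)→u(20) fit y≡5x+20 (mod 26); the inverse of 5 mod 26 is 21. Treating letters as 0–25, the rule is x ↦ 5x + 20 (mod 26).
For ripple: r(17)→5·17+20≡1=b; i(8)→5·8+20≡8=i; p(15)→5·15+20≡17=r; p(15)→5·15+20≡17=r; l(11)→5·11+20≡23=x; e(4)→5·4+20≡14=o (all mod 26).

birrxo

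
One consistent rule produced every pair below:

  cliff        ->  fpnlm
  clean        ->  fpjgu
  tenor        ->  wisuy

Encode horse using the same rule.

kswyl

In cliff: c→f is +3, l→p is +4, i→n is +5, f→l is +6 — the shift increases by 1 each position. Letter i (0-indexed) is shifted by i+3, so successive shifts are 3, 4, 5, ….
Applying it to horse: h+3=k, o+4=s, r+5=w, s+6=y, e+7=l.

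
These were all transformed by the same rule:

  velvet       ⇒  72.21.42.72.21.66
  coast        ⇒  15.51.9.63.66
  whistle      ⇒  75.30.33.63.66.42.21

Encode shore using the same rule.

With a=1..z=26, the number is 3·pos + 6.
On shore: s=19→63, h=8→30, o=15→51, r=18→60, e=5→21.

63.30.51.60.21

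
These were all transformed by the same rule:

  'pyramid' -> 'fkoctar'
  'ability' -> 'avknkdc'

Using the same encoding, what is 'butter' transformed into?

The output letters match the input read backwards, each shifted +2: pyramid reversed is dimaryp. The word is reversed, then every letter is shifted forward by 2.
Applying it to butter: reverse → rettub; then shift: r+2=t, e+2=g, t+2=v, t+2=v, u+2=w, b+2=d.

tgvvwd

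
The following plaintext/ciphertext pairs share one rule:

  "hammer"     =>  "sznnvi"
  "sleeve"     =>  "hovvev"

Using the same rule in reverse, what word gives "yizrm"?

Each pair mirrors across the alphabet (h↔s, a↔z, m↔n): positions sum to 25. Each letter is replaced by its mirror in the alphabet: a↔z, b↔y, c↔x, and so on (the Atbash cipher).
Decoding yizrm: y↔b, i↔r, z↔a, r↔i, m↔n.

brain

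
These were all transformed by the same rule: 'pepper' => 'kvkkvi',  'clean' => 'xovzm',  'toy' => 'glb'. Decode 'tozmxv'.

Each letter is replaced by its mirror in the alphabet: a↔z, b↔y, c↔x, and so on (the Atbash cipher).
Decoding tozmxv: t↔g, o↔l, z↔a, m↔n, x↔c, v↔e.

glance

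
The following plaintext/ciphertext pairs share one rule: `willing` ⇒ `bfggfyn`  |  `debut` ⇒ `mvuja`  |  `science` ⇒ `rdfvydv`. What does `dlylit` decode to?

w(22)→b(1) and i(8)→f(5) fit y≡9x+11 (mod 26); the inverse of 9 mod 26 is 3. This is an affine cipher: with a=0,…,z=25, each position x becomes (9x+11) mod 26.
Undoing it on dlylit: d(3)→3·(3−11)≡2=c; l(11)→3·(11−11)≡0=a; y(24)→3·(24−11)≡13=n; l(11)→3·(11−11)≡0=a; i(8)→3·(8−11)≡17=r; t(19)→3·(19−11)≡24=y (all mod 26).

canary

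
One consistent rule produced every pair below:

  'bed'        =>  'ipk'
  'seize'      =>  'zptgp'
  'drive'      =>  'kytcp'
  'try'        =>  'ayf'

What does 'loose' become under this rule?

Two shifts are in play — +11 for a/e/i/o/u, +7 for every other letter.
For loose: l(cons)+7=s, o(vowel)+11=z, o(vowel)+11=z, s(cons)+7=z, e(vowel)+11=p.

szzzp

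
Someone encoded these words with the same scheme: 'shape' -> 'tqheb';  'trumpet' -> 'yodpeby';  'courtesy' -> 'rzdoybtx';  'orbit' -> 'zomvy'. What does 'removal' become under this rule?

s(18)→t(19) and h(7)→q(16) fit y≡5x+7 (mod 26); the inverse of 5 mod 26 is 21. This is an affine cipher: with a=0,…,z=25, each position x becomes (5x+7) mod 26.
On removal: r(17)→5·17+7≡14=o; e(4)→5·4+7≡1=b; m(12)→5·12+7≡15=p; o(14)→5·14+7≡25=z; v(21)→5·21+7≡8=i; a(0)→5·0+7≡7=h; l(11)→5·11+7≡10=k (all mod 26).

obpzihk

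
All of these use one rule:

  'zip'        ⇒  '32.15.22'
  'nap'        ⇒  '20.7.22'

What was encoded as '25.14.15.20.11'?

z is letter #26 and maps to 32: an offset of 6. Letters become their 1-based position plus 6 (so a→7, b→8, …).
Decoding 25.14.15.20.11: 25→(25−6)÷1=19=s, 14→(14−6)÷1=8=h, 15→(15−6)÷1=9=i, 20→(20−6)÷1=14=n, 11→(11−6)÷1=5=e.

shine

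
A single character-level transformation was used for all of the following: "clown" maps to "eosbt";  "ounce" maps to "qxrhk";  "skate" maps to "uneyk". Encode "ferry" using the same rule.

In clown: c→e is +2, l→o is +3, o→s is +4, w→b is +5 — the shift increases by 1 each position. Each letter shifts forward by (position + 2), i.e. 2, 3, 4, … — the shift grows by one for each successive letter.
On ferry: f+2=h, e+3=h, r+4=v, r+5=w, y+6=e.

hhvwe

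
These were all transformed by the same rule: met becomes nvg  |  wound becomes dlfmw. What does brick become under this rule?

yirxp

Each pair mirrors across the alphabet (m↔n, e↔v, t↔g): positions sum to 25. This is the alphabet-reversal cipher (Atbash): a becomes z, b becomes y, etc.
For brick: b↔y, r↔i, i↔r, c↔x, k↔p.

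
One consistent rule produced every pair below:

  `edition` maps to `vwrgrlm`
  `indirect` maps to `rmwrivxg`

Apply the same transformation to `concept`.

Each pair mirrors across the alphabet (e↔v, d↔w, i↔r): positions sum to 25. Letters are reflected about the middle of the alphabet (position → 25−position): Atbash.
On concept: c↔x, o↔l, n↔m, c↔x, e↔v, p↔k, t↔g.

xlmxvkg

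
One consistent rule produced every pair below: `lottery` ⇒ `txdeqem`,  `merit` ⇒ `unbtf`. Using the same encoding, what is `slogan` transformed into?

auyrma

In lottery: l→t is +8, o→x is +9, t→d is +10, t→e is +11 — the shift increases by 1 each position. The shift increases by 1 at each position, starting from +8: 8, 9, 10, ….
Applying it to slogan: s+8=a, l+9=u, o+10=y, g+11=r, a+12=m, n+13=a.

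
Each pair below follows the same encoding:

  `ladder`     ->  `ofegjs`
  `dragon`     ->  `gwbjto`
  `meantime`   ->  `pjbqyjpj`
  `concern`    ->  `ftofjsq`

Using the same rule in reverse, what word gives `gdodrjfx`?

dynamics

The shifts repeat in a cycle of length 3: positions 0,1,… shift by +3, +5, +1, then the pattern repeats.
Reversing it on gdodrjfx: g−3=d, d−5=y, o−1=n, d−3=a, r−5=m, j−1=i, f−3=c, x−5=s.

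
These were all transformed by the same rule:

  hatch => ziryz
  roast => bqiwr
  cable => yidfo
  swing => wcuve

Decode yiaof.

camel

This is an affine cipher: with a=0,…,z=25, each position x becomes (21x+8) mod 26.
Decoding yiaof: y(24)→5·(24−8)≡2=c; i(8)→5·(8−8)≡0=a; a(0)→5·(0−8)≡12=m; o(14)→5·(14−8)≡4=e; f(5)→5·(5−8)≡11=l (all mod 26).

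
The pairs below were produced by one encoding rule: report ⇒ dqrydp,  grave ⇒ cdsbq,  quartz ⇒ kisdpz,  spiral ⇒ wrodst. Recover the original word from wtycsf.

This is an affine cipher: with a=0,…,z=25, each position x becomes (19x+18) mod 26.
Decoding wtycsf: w(22)→11·(22−18)≡18=s; t(19)→11·(19−18)≡11=l; y(24)→11·(24−18)≡14=o; c(2)→11·(2−18)≡6=g; s(18)→11·(18−18)≡0=a; f(5)→11·(5−18)≡13=n (all mod 26).

slogan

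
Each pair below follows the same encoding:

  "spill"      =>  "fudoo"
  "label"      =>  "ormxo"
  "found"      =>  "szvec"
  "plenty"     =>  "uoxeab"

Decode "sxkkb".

ferry

s(18)→f(5) and p(15)→u(20) fit y≡21x+17 (mod 26); the inverse of 21 mod 26 is 5. Each letter's alphabet position (a=0..z=25) is mapped through 21·x+17 mod 26 — an affine cipher.
Reversing it on sxkkb: s(18)→5·(18−17)≡5=f; x(23)→5·(23−17)≡4=e; k(10)→5·(10−17)≡17=r; k(10)→5·(10−17)≡17=r; b(1)→5·(1−17)≡24=y (all mod 26).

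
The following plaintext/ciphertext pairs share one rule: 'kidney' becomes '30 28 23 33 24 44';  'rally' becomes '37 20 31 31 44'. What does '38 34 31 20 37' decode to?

solar

Letters become their 1-based position plus 19 (so a→20, b→21, …).
Reversing it on 38 34 31 20 37: 38→(38−19)÷1=19=s, 34→(34−19)÷1=15=o, 31→(31−19)÷1=12=l, 20→(20−19)÷1=1=a, 37→(37−19)÷1=18=r.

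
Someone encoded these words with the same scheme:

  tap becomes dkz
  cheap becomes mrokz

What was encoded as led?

It's a constant shift of +10 (ROT10).
Reversing it on led: l−10=b, e−10=u, d−10=t.

but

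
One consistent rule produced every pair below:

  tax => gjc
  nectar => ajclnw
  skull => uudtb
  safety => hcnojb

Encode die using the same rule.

The output letters match the input read backwards, each shifted +9: tax reversed is xat. Read the word backwards and shift each letter +9.
On die: reverse → eid; then shift: e+9=n, i+9=r, d+9=m.

nrm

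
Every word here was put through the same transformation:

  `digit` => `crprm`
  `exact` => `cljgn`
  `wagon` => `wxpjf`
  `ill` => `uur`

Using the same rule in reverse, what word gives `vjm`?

dam

The output letters match the input read backwards, each shifted +9: digit reversed is tigid. Two steps: reverse the string, then apply a Caesar shift of +9.
Reversing it on vjm: shift back: v−9=m, j−9=a, m−9=d → mad; then reverse → dam.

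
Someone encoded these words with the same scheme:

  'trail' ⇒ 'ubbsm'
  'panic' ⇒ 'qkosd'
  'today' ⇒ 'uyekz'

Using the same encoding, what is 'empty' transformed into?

fwqdz

Shifts by position in trail: pos 0: t→u (+1), pos 1: r→b (+10), pos 2: a→b (+1), pos 3: i→s (+10) — repeating every 2. The shifts repeat in a cycle of length 2: positions 0,1,… shift by +1, +10, then the pattern repeats.
Applying it to empty: e+1=f, m+10=w, p+1=q, t+10=d, y+1=z.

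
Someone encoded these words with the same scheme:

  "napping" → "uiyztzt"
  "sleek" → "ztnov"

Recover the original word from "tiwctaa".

mansion

Each letter shifts forward by (position + 7), i.e. 7, 8, 9, … — the shift grows by one for each successive letter.
Undoing it on tiwctaa: t−7=m, i−8=a, w−9=n, c−10=s, t−11=i, a−12=o, a−13=n.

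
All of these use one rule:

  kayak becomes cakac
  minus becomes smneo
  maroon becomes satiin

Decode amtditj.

k(10)→c(2) and a(0)→a(0) fit y≡21x+0 (mod 26); the inverse of 21 mod 26 is 5. Each letter's alphabet position (a=0..z=25) is mapped through 21·x+0 mod 26 — an affine cipher.
Undoing it on amtditj: a(0)→5·(0−0)≡0=a; m(12)→5·(12−0)≡8=i; t(19)→5·(19−0)≡17=r; d(3)→5·(3−0)≡15=p; i(8)→5·(8−0)≡14=o; t(19)→5·(19−0)≡17=r; j(9)→5·(9−0)≡19=t (all mod 26).

airport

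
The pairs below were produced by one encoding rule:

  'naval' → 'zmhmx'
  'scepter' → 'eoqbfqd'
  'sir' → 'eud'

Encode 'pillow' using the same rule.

buxxai

Every letter moves 12 places later in the alphabet, wrapping around z→a.
Applying it to pillow: p+12=b, i+12=u, l+12=x, l+12=x, o+12=a, w+12=i.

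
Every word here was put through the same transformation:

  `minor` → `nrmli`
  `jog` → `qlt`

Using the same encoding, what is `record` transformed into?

Each pair mirrors across the alphabet (m↔n, i↔r, n↔m): positions sum to 25. Each letter is replaced by its mirror in the alphabet: a↔z, b↔y, c↔x, and so on (the Atbash cipher).
On record: r↔i, e↔v, c↔x, o↔l, r↔i, d↔w.

ivxliw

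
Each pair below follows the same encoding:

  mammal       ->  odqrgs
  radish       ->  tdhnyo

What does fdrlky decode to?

danger

The shift increases by 1 at each position, starting from +2: 2, 3, 4, ….
Undoing it on fdrlky: f−2=d, d−3=a, r−4=n, l−5=g, k−6=e, y−7=r.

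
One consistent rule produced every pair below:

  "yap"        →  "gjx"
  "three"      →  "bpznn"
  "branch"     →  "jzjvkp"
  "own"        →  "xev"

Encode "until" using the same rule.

dvbrt

The shift depends on letter class: consonant y→g is +8, but vowel a→j is +9. Vowels shift forward by 9 and consonants shift forward by 8.
On until: u(vowel)+9=d, n(cons)+8=v, t(cons)+8=b, i(vowel)+9=r, l(cons)+8=t.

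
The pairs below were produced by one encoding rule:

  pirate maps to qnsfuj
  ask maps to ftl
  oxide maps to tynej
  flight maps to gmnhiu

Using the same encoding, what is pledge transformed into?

qmjehj

The rule splits by letter class: vowels +5, consonants +1.
On pledge: p(cons)+1=q, l(cons)+1=m, e(vowel)+5=j, d(cons)+1=e, g(cons)+1=h, e(vowel)+5=j.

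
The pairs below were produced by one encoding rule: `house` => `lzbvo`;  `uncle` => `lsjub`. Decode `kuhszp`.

Read the word backwards and shift each letter +7.
Undoing it on kuhszp: shift back: k−7=d, u−7=n, h−7=a, s−7=l, z−7=s, p−7=i → dnalsi; then reverse → island.

island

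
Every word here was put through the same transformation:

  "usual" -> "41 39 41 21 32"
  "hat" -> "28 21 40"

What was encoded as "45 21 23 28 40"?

u is letter #21 and maps to 41: an offset of 20. The number is (letter's place in the alphabet, a=1) + 20.
Undoing it on 45 21 23 28 40: 45→(45−20)÷1=25=y, 21→(21−20)÷1=1=a, 23→(23−20)÷1=3=c, 28→(28−20)÷1=8=h, 40→(40−20)÷1=20=t.

yacht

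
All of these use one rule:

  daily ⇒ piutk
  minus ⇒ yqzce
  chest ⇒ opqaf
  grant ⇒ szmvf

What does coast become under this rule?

owmaf

Shifts by position in daily: pos 0: d→p (+12), pos 1: a→i (+8), pos 2: i→u (+12), pos 3: l→t (+8) — repeating every 2. It's a Vigenère-style cipher with numeric key [12,8]: position i shifts by key[i mod 2].
For coast: c+12=o, o+8=w, a+12=m, s+8=a, t+12=f.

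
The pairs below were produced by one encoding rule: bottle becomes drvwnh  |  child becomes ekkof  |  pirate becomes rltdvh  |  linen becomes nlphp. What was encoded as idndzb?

galaxy

Shifts by position in bottle: pos 0: b→d (+2), pos 1: o→r (+3), pos 2: t→v (+2), pos 3: t→w (+3) — repeating every 2. The shifts repeat in a cycle of length 2: positions 0,1,… shift by +2, +3, then the pattern repeats.
Reversing it on idndzb: i−2=g, d−3=a, n−2=l, d−3=a, z−2=x, b−3=y.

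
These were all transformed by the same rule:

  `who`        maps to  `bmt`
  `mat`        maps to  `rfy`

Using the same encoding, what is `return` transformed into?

Compare letters: w→b is +5, h→m is +5, o→t is +5 — a constant shift. It's a constant shift of +5 (ROT5).
Applying it to return: r+5=w, e+5=j, t+5=y, u+5=z, r+5=w, n+5=s.

wjyzws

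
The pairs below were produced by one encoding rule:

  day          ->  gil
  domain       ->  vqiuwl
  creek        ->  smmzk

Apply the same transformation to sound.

lvcwa

The word is reversed, then every letter is shifted forward by 8.
On sound: reverse → dnuos; then shift: d+8=l, n+8=v, u+8=c, o+8=w, s+8=a.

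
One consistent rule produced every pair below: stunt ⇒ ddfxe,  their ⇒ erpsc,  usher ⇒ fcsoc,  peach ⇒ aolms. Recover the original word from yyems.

Shifts by position in stunt: pos 0: s→d (+11), pos 1: t→d (+10), pos 2: u→f (+11), pos 3: n→x (+10) — repeating every 2. The shifts repeat in a cycle of length 2: positions 0,1,… shift by +11, +10, then the pattern repeats.
Undoing it on yyems: y−11=n, y−10=o, e−11=t, m−10=c, s−11=h.

notch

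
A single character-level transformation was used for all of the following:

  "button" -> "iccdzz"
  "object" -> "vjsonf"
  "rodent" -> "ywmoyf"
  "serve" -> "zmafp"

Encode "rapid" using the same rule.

yiyso

In button: b→i is +7, u→c is +8, t→c is +9, t→d is +10 — the shift increases by 1 each position. Letter i (0-indexed) is shifted by i+7, so successive shifts are 7, 8, 9, ….
For rapid: r+7=y, a+8=i, p+9=y, i+10=s, d+11=o.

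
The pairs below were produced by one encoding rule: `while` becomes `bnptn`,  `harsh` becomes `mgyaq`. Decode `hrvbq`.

In while: w→b is +5, h→n is +6, i→p is +7, l→t is +8 — the shift increases by 1 each position. The shift increases by 1 at each position, starting from +5: 5, 6, 7, ….
Reversing it on hrvbq: h−5=c, r−6=l, v−7=o, b−8=t, q−9=h.

cloth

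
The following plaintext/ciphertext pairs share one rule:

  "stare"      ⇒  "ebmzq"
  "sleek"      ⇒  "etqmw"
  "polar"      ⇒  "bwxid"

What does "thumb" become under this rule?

Shifts by position in stare: pos 0: s→e (+12), pos 1: t→b (+8), pos 2: a→m (+12), pos 3: r→z (+8) — repeating every 2. It's a Vigenère-style cipher with numeric key [12,8]: position i shifts by key[i mod 2].
For thumb: t+12=f, h+8=p, u+12=g, m+8=u, b+12=n.

fpgun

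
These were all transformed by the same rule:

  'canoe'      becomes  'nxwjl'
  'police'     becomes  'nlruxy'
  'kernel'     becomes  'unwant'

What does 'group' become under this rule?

ydxap

The output letters match the input read backwards, each shifted +9: canoe reversed is eonac. Read the word backwards and shift each letter +9.
On group: reverse → puorg; then shift: p+9=y, u+9=d, o+9=x, r+9=a, g+9=p.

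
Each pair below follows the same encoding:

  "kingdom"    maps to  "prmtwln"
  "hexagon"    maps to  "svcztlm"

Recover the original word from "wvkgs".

depth

Each pair mirrors across the alphabet (k↔p, i↔r, n↔m): positions sum to 25. This is the alphabet-reversal cipher (Atbash): a becomes z, b becomes y, etc.
Reversing it on wvkgs: w↔d, v↔e, k↔p, g↔t, s↔h.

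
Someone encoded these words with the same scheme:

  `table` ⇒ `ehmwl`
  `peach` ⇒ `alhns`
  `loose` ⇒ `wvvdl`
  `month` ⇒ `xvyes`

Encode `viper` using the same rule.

gpalc

Vowels shift forward by 7 and consonants shift forward by 11.
Applying it to viper: v(cons)+11=g, i(vowel)+7=p, p(cons)+11=a, e(vowel)+7=l, r(cons)+11=c.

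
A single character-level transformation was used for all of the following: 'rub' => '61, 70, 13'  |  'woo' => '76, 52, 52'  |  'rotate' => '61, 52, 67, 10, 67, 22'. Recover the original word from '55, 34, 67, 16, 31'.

pitch

r(#18)→61 and u(#21)→70: differences scale by 3, so n = 3·pos + 7. Each letter becomes 3×(its alphabet position, a=1..z=26) + 7.
Undoing it on 55, 34, 67, 16, 31: 55→(55−7)÷3=16=p, 34→(34−7)÷3=9=i, 67→(67−7)÷3=20=t, 16→(16−7)÷3=3=c, 31→(31−7)÷3=8=h.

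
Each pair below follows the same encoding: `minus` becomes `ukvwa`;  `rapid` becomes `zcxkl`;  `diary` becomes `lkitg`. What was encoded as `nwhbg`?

Shifts by position in minus: pos 0: m→u (+8), pos 1: i→k (+2), pos 2: n→v (+8), pos 3: u→w (+2) — repeating every 2. It's a Vigenère-style cipher with numeric key [8,2]: position i shifts by key[i mod 2].
Decoding nwhbg: n−8=f, w−2=u, h−8=z, b−2=z, g−8=y.

fuzzy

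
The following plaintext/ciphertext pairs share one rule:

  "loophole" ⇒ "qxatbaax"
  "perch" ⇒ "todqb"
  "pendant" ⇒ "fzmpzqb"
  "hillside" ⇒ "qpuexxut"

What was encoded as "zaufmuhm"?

aviation

Two steps: reverse the string, then apply a Caesar shift of +12.
Undoing it on zaufmuhm: shift back: z−12=n, a−12=o, u−12=i, f−12=t, m−12=a, u−12=i, h−12=v, m−12=a → noitaiva; then reverse → aviation.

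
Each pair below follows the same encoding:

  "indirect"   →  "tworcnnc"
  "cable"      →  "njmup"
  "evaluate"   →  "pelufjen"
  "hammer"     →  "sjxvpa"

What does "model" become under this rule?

Shifts by position in indirect: pos 0: i→t (+11), pos 1: n→w (+9), pos 2: d→o (+11), pos 3: i→r (+9) — repeating every 2. A repeating key of period 2 is used — shifts +11, +9 over and over.
On model: m+11=x, o+9=x, d+11=o, e+9=n, l+11=w.

xxonw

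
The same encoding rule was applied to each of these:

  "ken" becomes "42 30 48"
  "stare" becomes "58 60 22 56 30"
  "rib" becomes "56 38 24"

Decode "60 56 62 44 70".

truly

k(#11)→42 and e(#5)→30: differences scale by 2, so n = 2·pos + 20. Each letter becomes 2×(its alphabet position, a=1..z=26) + 20.
Undoing it on 60 56 62 44 70: 60→(60−20)÷2=20=t, 56→(56−20)÷2=18=r, 62→(62−20)÷2=21=u, 44→(44−20)÷2=12=l, 70→(70−20)÷2=25=y.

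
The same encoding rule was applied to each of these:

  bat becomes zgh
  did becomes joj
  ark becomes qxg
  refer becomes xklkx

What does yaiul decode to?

The word is reversed, then every letter is shifted forward by 6.
Undoing it on yaiul: shift back: y−6=s, a−6=u, i−6=c, u−6=o, l−6=f → sucof; then reverse → focus.

focus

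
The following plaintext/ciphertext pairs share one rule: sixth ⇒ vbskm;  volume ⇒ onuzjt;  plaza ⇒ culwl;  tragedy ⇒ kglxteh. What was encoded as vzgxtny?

s(18)→v(21) and i(8)→b(1) fit y≡15x+11 (mod 26); the inverse of 15 mod 26 is 7. This is an affine cipher: with a=0,…,z=25, each position x becomes (15x+11) mod 26.
Decoding vzgxtny: v(21)→7·(21−11)≡18=s; z(25)→7·(25−11)≡20=u; g(6)→7·(6−11)≡17=r; x(23)→7·(23−11)≡6=g; t(19)→7·(19−11)≡4=e; n(13)→7·(13−11)≡14=o; y(24)→7·(24−11)≡13=n (all mod 26).

surgeon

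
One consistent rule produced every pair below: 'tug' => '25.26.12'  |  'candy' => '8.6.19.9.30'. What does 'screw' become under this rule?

t is letter #20 and maps to 25: an offset of 5. Letters become their 1-based position plus 5 (so a→6, b→7, …).
Applying it to screw: s=19→24, c=3→8, r=18→23, e=5→10, w=23→28.

24.8.23.10.28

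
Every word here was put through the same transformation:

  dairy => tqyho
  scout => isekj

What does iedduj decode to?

sonnet

Compare letters: d→t is +16, a→q is +16, i→y is +16 — a constant shift. It's a constant shift of +16 (ROT16).
Decoding iedduj: i−16=s, e−16=o, d−16=n, d−16=n, u−16=e, j−16=t.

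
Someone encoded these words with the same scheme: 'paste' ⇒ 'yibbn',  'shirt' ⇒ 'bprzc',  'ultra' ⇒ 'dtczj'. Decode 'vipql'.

magic

Shifts by position in paste: pos 0: p→y (+9), pos 1: a→i (+8), pos 2: s→b (+9), pos 3: t→b (+8) — repeating every 2. The shifts repeat in a cycle of length 2: positions 0,1,… shift by +9, +8, then the pattern repeats.
Decoding vipql: v−9=m, i−8=a, p−9=g, q−8=i, l−9=c.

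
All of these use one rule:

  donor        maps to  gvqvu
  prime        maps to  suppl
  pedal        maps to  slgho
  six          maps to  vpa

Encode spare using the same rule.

Vowels shift forward by 7 and consonants shift forward by 3.
For spare: s(cons)+3=v, p(cons)+3=s, a(vowel)+7=h, r(cons)+3=u, e(vowel)+7=l.

vshul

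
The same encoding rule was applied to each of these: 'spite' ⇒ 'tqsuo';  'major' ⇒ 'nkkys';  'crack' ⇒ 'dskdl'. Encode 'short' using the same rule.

The shift depends on letter class: consonant s→t is +1, but vowel i→s is +10. The rule splits by letter class: vowels +10, consonants +1.
For short: s(cons)+1=t, h(cons)+1=i, o(vowel)+10=y, r(cons)+1=s, t(cons)+1=u.

tiysu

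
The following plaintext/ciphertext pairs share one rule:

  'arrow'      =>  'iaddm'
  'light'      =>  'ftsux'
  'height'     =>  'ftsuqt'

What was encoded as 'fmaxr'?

Read the word backwards and shift each letter +12.
Decoding fmaxr: shift back: f−12=t, m−12=a, a−12=o, x−12=l, r−12=f → taolf; then reverse → float.

float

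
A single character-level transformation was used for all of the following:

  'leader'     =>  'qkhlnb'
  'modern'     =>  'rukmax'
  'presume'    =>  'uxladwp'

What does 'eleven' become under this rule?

jrldnx

In leader: l→q is +5, e→k is +6, a→h is +7, d→l is +8 — the shift increases by 1 each position. Each letter shifts forward by (position + 5), i.e. 5, 6, 7, … — the shift grows by one for each successive letter.
Applying it to eleven: e+5=j, l+6=r, e+7=l, v+8=d, e+9=n, n+10=x.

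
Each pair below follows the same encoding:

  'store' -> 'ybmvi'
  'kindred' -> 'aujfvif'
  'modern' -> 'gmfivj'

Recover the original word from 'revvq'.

hurry

s(18)→y(24) and t(19)→b(1) fit y≡3x+22 (mod 26); the inverse of 3 mod 26 is 9. This is an affine cipher: with a=0,…,z=25, each position x becomes (3x+22) mod 26.
Decoding revvq: r(17)→9·(17−22)≡7=h; e(4)→9·(4−22)≡20=u; v(21)→9·(21−22)≡17=r; v(21)→9·(21−22)≡17=r; q(16)→9·(16−22)≡24=y (all mod 26).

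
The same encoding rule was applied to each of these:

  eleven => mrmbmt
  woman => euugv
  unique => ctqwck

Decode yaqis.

quick

The shifts repeat in a cycle of length 2: positions 0,1,… shift by +8, +6, then the pattern repeats.
Decoding yaqis: y−8=q, a−6=u, q−8=i, i−6=c, s−8=k.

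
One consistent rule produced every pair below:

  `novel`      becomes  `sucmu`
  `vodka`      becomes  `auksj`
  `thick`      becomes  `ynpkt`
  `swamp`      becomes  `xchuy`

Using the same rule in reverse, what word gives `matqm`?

humid

In novel: n→s is +5, o→u is +6, v→c is +7, e→m is +8 — the shift increases by 1 each position. Each letter shifts forward by (position + 5), i.e. 5, 6, 7, … — the shift grows by one for each successive letter.
Undoing it on matqm: m−5=h, a−6=u, t−7=m, q−8=i, m−9=d.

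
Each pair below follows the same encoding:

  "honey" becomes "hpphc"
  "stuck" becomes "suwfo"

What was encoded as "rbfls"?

radio

The shift increases by 1 at each position, starting from +0: 0, 1, 2, ….
Decoding rbfls: r−0=r, b−1=a, f−2=d, l−3=i, s−4=o.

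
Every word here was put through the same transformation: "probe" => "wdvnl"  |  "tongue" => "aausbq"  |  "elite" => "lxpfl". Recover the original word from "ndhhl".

Shifts by position in probe: pos 0: p→w (+7), pos 1: r→d (+12), pos 2: o→v (+7), pos 3: b→n (+12) — repeating every 2. A repeating key of period 2 is used — shifts +7, +12 over and over.
Reversing it on ndhhl: n−7=g, d−12=r, h−7=a, h−12=v, l−7=e.

grave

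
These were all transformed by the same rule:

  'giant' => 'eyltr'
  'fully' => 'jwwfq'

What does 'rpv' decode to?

Read the word backwards and shift each letter +11.
Undoing it on rpv: shift back: r−11=g, p−11=e, v−11=k → gek; then reverse → keg.

keg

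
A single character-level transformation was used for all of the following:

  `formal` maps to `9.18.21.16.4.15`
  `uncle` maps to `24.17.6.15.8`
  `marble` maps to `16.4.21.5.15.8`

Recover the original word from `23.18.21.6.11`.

torch

Each letter is replaced by its alphabet position (a=1..z=26) + 3.
Decoding 23.18.21.6.11: 23→(23−3)÷1=20=t, 18→(18−3)÷1=15=o, 21→(21−3)÷1=18=r, 6→(6−3)÷1=3=c, 11→(11−3)÷1=8=h.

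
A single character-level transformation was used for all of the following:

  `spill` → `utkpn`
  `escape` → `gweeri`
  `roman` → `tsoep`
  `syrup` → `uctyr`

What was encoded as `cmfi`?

It's a Vigenère-style cipher with numeric key [2,4]: position i shifts by key[i mod 2].
Decoding cmfi: c−2=a, m−4=i, f−2=d, i−4=e.

aide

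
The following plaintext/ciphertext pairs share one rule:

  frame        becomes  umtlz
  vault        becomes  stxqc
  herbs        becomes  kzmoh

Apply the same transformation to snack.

f(5)→u(20) and r(17)→m(12) fit y≡21x+19 (mod 26); the inverse of 21 mod 26 is 5. Treating letters as 0–25, the rule is x ↦ 21x + 19 (mod 26).
For snack: s(18)→21·18+19≡7=h; n(13)→21·13+19≡6=g; a(0)→21·0+19≡19=t; c(2)→21·2+19≡9=j; k(10)→21·10+19≡21=v (all mod 26).

hgtjv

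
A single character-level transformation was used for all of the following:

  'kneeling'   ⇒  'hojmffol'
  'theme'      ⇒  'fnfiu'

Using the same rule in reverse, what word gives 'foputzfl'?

The output letters match the input read backwards, each shifted +1: kneeling reversed is gnileenk. Two steps: reverse the string, then apply a Caesar shift of +1.
Reversing it on foputzfl: shift back: f−1=e, o−1=n, p−1=o, u−1=t, t−1=s, z−1=y, f−1=e, l−1=k → enotsyek; then reverse → keystone.

keystone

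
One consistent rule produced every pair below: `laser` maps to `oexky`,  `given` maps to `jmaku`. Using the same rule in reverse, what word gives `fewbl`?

carve

In laser: l→o is +3, a→e is +4, s→x is +5, e→k is +6 — the shift increases by 1 each position. Letter i (0-indexed) is shifted by i+3, so successive shifts are 3, 4, 5, ….
Decoding fewbl: f−3=c, e−4=a, w−5=r, b−6=v, l−7=e.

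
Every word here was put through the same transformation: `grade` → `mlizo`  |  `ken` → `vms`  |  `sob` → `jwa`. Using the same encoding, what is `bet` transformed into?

bmj

Two steps: reverse the string, then apply a Caesar shift of +8.
For bet: reverse → teb; then shift: t+8=b, e+8=m, b+8=j.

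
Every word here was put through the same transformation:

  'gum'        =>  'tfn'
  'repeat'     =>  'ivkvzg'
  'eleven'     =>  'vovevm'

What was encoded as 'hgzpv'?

stake

This is the alphabet-reversal cipher (Atbash): a becomes z, b becomes y, etc.
Decoding hgzpv: h↔s, g↔t, z↔a, p↔k, v↔e.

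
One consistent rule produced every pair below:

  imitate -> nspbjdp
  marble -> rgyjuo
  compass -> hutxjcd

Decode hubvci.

In imitate: i→n is +5, m→s is +6, i→p is +7, t→b is +8 — the shift increases by 1 each position. The shift increases by 1 at each position, starting from +5: 5, 6, 7, ….
Undoing it on hubvci: h−5=c, u−6=o, b−7=u, v−8=n, c−9=t, i−10=y.

county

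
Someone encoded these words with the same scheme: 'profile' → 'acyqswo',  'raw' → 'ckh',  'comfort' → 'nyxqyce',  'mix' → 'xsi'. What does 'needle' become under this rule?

yooowo

The rule splits by letter class: vowels +10, consonants +11.
For needle: n(cons)+11=y, e(vowel)+10=o, e(vowel)+10=o, d(cons)+11=o, l(cons)+11=w, e(vowel)+10=o.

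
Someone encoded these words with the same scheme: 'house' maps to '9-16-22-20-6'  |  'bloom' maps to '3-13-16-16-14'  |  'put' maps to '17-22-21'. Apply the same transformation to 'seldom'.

20-6-13-5-16-14

h is letter #8 and maps to 9: an offset of 1. The number is (letter's place in the alphabet, a=1) + 1.
On seldom: s=19→20, e=5→6, l=12→13, d=4→5, o=15→16, m=13→14.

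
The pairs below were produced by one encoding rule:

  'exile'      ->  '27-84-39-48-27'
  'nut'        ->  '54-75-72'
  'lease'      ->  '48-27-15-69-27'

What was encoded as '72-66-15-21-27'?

e(#5)→27 and x(#24)→84: differences scale by 3, so n = 3·pos + 12. With a=1..z=26, the number is 3·pos + 12.
Decoding 72-66-15-21-27: 72→(72−12)÷3=20=t, 66→(66−12)÷3=18=r, 15→(15−12)÷3=1=a, 21→(21−12)÷3=3=c, 27→(27−12)÷3=5=e.

trace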